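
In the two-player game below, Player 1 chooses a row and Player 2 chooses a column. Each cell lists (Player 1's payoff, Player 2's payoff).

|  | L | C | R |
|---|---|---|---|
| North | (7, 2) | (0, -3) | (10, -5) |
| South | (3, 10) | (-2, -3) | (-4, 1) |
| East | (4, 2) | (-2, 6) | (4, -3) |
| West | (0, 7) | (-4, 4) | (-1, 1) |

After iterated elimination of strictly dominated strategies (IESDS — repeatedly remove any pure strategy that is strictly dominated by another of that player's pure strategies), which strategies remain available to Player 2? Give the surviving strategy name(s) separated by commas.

L

Player 1's strategy South is strictly dominated by North (L: 7>3, C: 0>-2, R: 10>-4) and is removed.
Row East is eliminated: North beats it against every remaining column (L: 7>4, C: 0>-2, R: 10>4).
For Player 1, North strictly dominates West on the remaining columns (L: 7>0, C: 0>-4, R: 10>-1); eliminate West.
For Player 2, L strictly dominates C on the remaining rows (North: 2>-3); eliminate C.
Player 2's strategy R is strictly dominated by L (North: 2>-5) and is removed.
Among the remaining strategies, none is strictly dominated by another pure strategy of the same player, so the elimination stops.
Surviving strategies — Player 1: {North}; Player 2: {L}.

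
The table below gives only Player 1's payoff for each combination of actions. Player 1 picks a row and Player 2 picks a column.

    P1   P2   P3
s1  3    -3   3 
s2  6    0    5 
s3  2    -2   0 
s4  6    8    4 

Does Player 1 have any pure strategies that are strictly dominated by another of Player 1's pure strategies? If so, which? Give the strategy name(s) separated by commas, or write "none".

s1: dominated, since s2 does at least as well everywhere (P1: 6>3, P2: 0>-3, P3: 5>3).
s2 is not dominated — it holds its own against s1 at P1 (6>3); s3 at P1 (6>2); s4 at P1 (6=6).
s3: dominated, since s2 does at least as well everywhere (P1: 6>2, P2: 0>-2, P3: 5>0).
s4 is not dominated — it holds its own against s1 at P1 (6>3); s2 at P1 (6=6); s3 at P1 (6>2).

s1, s3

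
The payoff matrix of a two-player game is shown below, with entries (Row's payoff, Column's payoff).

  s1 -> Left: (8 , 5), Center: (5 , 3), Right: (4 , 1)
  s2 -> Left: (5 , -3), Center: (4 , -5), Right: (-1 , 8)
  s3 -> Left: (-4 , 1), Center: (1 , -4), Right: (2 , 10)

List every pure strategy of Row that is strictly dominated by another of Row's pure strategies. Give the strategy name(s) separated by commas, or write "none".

s1 is not dominated — it holds its own against s2 at Left (8>5); s3 at Left (8>-4).
s2 is strictly dominated by s1 (Left: 8>5, Center: 5>4, Right: 4>-1).
s3 is strictly dominated by s1 (Left: 8>-4, Center: 5>1, Right: 4>2).

s2, s3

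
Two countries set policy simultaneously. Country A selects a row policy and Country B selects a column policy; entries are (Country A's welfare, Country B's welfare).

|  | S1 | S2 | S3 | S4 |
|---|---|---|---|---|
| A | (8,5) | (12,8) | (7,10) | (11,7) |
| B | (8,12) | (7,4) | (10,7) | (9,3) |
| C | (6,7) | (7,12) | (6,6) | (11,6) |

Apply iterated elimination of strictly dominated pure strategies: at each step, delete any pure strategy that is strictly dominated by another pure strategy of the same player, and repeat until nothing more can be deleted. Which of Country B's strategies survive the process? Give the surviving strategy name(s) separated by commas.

S1, S3

For Country B, S2 strictly dominates S4 on the remaining rows (A: 8>7, B: 4>3, C: 12>6); eliminate S4.
Country A's strategy C is strictly dominated by A (S1: 8>6, S2: 12>7, S3: 7>6) and is removed.
Column S2 is eliminated: S3 beats it against every remaining row (A: 10>8, B: 7>4).
Among the remaining strategies, none is strictly dominated by another pure strategy of the same player, so the elimination stops.
Surviving strategies — Country A: {A, B}; Country B: {S1, S3}.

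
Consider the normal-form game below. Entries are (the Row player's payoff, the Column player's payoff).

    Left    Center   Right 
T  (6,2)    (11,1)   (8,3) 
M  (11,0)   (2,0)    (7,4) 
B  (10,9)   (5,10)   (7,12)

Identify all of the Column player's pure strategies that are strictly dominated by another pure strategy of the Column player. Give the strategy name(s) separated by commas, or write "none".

Right strictly dominates Left — T: 3>2, M: 4>0, B: 12>9.
Right strictly dominates Center — T: 3>1, M: 4>0, B: 12>10.
Nothing dominates Right: Left at T (3>2); Center at T (3>1).

Left, Center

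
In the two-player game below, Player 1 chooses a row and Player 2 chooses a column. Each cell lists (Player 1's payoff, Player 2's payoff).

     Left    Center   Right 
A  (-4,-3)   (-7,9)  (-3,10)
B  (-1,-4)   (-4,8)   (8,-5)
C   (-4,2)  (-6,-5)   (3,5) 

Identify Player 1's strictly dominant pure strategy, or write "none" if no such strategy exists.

B vs A: Left: -1>-4, Center: -4>-7, Right: 8>-3.
B vs C: Left: -1>-4, Center: -4>-6, Right: 8>3.
B strictly beats every other strategy against every opponent action, so it is strictly dominant.

B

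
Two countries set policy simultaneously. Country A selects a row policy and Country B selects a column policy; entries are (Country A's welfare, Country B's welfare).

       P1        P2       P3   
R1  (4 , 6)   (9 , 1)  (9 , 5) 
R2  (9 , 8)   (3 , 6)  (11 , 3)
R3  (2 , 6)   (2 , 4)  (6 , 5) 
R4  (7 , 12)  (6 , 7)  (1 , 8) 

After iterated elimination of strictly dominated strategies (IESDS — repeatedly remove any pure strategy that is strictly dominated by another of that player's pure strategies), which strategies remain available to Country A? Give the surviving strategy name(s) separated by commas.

Row R3 is eliminated: R1 beats it against every remaining column (P1: 4>2, P2: 9>2, P3: 9>6).
Country B's strategy P2 is strictly dominated by P1 (R1: 6>1, R2: 8>6, R4: 12>7) and is removed.
Row R1 is eliminated: R2 beats it against every remaining column (P1: 9>4, P3: 11>9).
For Country A, R2 strictly dominates R4 on the remaining columns (P1: 9>7, P3: 11>1); eliminate R4.
For Country B, P1 strictly dominates P3 on the remaining rows (R2: 8>3); eliminate P3.
Among the remaining strategies, none is strictly dominated by another pure strategy of the same player, so the elimination stops.
Surviving strategies — Country A: {R2}; Country B: {P1}.

R2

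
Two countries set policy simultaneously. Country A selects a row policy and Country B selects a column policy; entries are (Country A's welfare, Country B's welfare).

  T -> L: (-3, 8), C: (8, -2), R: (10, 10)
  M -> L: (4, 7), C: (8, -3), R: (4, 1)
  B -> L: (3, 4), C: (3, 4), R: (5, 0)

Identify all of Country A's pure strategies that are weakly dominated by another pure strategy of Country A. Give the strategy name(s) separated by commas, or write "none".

T is not dominated — it holds its own against M at R (10>4); B at C (8>3).
Nothing dominates M: T at L (4>-3); B at L (4>3).
B: no other strategy beats it everywhere (T at L (3>-3); M at R (5>4)).

none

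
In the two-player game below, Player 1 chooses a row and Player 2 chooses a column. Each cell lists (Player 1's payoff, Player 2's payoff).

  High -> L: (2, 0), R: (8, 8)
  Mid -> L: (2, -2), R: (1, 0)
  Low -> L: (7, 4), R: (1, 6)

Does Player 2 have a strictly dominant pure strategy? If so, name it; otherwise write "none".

R vs L: High: 8>0, Mid: 0>-2, Low: 6>4.
R strictly beats every other strategy against every opponent action, so it is strictly dominant.

R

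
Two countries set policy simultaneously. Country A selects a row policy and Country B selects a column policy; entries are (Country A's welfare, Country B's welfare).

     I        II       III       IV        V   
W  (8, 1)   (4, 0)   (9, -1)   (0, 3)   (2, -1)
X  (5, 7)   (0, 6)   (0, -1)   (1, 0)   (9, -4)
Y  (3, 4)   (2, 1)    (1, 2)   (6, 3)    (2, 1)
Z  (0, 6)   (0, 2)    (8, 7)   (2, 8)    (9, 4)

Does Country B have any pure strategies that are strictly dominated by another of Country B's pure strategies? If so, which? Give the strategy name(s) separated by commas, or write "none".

I: no other strategy beats it everywhere (II at W (1>0); III at W (1>-1); IV at X (7>0); V at W (1>-1)).
II: dominated, since I does at least as well everywhere (W: 1>0, X: 7>6, Y: 4>1, Z: 6>2).
III is strictly dominated by IV (W: 3>-1, X: 0>-1, Y: 3>2, Z: 8>7).
IV is not dominated — it holds its own against I at W (3>1); II at W (3>0); III at W (3>-1); V at W (3>-1).
V: dominated, since I does at least as well everywhere (W: 1>-1, X: 7>-4, Y: 4>1, Z: 6>4).

II, III, V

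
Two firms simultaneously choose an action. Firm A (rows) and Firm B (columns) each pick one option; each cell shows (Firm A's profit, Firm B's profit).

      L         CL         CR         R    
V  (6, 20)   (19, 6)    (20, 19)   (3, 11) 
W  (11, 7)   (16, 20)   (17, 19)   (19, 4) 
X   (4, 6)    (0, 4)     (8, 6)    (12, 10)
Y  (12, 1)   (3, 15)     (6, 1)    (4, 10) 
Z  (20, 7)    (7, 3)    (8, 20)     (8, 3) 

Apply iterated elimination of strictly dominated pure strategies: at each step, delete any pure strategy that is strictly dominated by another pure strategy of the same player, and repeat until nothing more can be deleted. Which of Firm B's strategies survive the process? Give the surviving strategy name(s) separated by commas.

L, CL, CR

Row X is eliminated: W beats it against every remaining column (L: 11>4, CL: 16>0, CR: 17>8, R: 19>12).
Row Y is eliminated: Z beats it against every remaining column (L: 20>12, CL: 7>3, CR: 8>6, R: 8>4).
Firm B's strategy R is strictly dominated by L (V: 20>11, W: 7>4, Z: 7>3) and is removed.
Among the remaining strategies, none is strictly dominated by another pure strategy of the same player, so the elimination stops.
Surviving strategies — Firm A: {V, W, Z}; Firm B: {L, CL, CR}.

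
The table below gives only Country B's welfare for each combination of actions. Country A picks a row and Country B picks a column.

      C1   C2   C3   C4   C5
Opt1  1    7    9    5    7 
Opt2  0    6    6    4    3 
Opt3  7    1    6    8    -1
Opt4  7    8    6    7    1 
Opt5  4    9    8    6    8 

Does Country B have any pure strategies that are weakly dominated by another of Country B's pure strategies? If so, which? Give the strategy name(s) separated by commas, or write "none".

C1, C5

C1 is weakly dominated by C4 (Opt1: 5>1, Opt2: 4>0, Opt3: 8>7, Opt4: 7=7, Opt5: 6>4).
C2: no other strategy beats it everywhere (C1 at Opt1 (7>1); C3 at Opt4 (8>6); C4 at Opt1 (7>5); C5 at Opt2 (6>3)).
C3 is not dominated — it holds its own against C1 at Opt1 (9>1); C2 at Opt1 (9>7); C4 at Opt1 (9>5); C5 at Opt1 (9>7).
Nothing dominates C4: C1 at Opt1 (5>1); C2 at Opt3 (8>1); C3 at Opt3 (8>6); C5 at Opt2 (4>3).
C5: dominated, since C2 does at least as well everywhere (Opt1: 7=7, Opt2: 6>3, Opt3: 1>-1, Opt4: 8>1, Opt5: 9>8).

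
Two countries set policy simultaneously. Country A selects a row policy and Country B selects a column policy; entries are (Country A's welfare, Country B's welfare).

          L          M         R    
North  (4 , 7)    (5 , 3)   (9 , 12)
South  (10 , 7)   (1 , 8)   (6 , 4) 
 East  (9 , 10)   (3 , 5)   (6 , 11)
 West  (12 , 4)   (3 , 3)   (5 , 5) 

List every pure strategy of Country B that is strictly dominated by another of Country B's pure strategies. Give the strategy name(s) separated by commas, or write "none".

none

L: no other strategy beats it everywhere (M at North (7>3); R at South (7>4)).
Nothing dominates M: L at South (8>7); R at South (8>4).
Nothing dominates R: L at North (12>7); M at North (12>3).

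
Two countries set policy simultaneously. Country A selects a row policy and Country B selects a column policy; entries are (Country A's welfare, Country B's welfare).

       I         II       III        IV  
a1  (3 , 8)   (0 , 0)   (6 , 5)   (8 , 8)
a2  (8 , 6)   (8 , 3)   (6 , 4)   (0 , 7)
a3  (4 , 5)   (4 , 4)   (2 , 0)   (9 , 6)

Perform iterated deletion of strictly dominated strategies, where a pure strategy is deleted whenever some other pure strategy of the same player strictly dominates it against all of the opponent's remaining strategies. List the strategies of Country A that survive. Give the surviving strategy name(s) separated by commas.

a3

For Country B, I strictly dominates II on the remaining rows (a1: 8>0, a2: 6>3, a3: 5>4); eliminate II.
Country B's strategy III is strictly dominated by I (a1: 8>5, a2: 6>4, a3: 5>0) and is removed.
Country A's strategy a1 is strictly dominated by a3 (I: 4>3, IV: 9>8) and is removed.
For Country B, IV strictly dominates I on the remaining rows (a2: 7>6, a3: 6>5); eliminate I.
For Country A, a3 strictly dominates a2 on the remaining columns (IV: 9>0); eliminate a2.
Among the remaining strategies, none is strictly dominated by another pure strategy of the same player, so the elimination stops.
Surviving strategies — Country A: {a3}; Country B: {IV}.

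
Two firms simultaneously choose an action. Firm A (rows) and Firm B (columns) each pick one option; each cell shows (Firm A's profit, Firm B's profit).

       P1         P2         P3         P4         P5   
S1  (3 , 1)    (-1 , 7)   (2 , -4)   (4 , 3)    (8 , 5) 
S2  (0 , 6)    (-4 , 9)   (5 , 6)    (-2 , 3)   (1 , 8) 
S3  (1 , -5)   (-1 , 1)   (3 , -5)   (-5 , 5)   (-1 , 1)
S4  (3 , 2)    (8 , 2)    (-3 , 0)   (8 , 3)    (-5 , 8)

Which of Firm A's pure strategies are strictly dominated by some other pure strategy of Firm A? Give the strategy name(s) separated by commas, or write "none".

S1 is not dominated — it holds its own against S2 at P1 (3>0); S3 at P1 (3>1); S4 at P1 (3=3).
S2: no other strategy beats it everywhere (S1 at P3 (5>2); S3 at P3 (5>3); S4 at P3 (5>-3)).
S3 is not dominated — it holds its own against S1 at P2 (-1=-1); S2 at P1 (1>0); S4 at P3 (3>-3).
Nothing dominates S4: S1 at P1 (3=3); S2 at P1 (3>0); S3 at P1 (3>1).

none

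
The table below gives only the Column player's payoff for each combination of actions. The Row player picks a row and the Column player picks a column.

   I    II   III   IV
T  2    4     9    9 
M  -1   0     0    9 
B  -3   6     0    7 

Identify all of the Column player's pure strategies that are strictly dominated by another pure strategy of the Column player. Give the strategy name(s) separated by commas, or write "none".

I, II

II strictly dominates I — T: 4>2, M: 0>-1, B: 6>-3.
II is strictly dominated by IV (T: 9>4, M: 9>0, B: 7>6).
III is not dominated — it holds its own against I at T (9>2); II at T (9>4); IV at T (9=9).
Nothing dominates IV: I at T (9>2); II at T (9>4); III at T (9=9).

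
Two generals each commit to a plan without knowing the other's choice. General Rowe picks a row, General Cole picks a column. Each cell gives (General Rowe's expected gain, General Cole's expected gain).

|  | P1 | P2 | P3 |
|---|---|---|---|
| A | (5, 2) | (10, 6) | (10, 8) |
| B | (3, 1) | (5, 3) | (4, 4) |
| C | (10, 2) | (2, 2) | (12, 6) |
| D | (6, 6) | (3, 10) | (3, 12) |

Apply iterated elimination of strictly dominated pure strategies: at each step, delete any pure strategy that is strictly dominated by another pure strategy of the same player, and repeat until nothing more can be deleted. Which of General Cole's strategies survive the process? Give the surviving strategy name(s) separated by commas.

For General Rowe, A strictly dominates B on the remaining columns (P1: 5>3, P2: 10>5, P3: 10>4); eliminate B.
General Cole's strategy P1 is strictly dominated by P3 (A: 8>2, C: 6>2, D: 12>6) and is removed.
For General Rowe, A strictly dominates D on the remaining columns (P2: 10>3, P3: 10>3); eliminate D.
General Cole's strategy P2 is strictly dominated by P3 (A: 8>6, C: 6>2) and is removed.
General Rowe's strategy A is strictly dominated by C (P3: 12>10) and is removed.
Among the remaining strategies, none is strictly dominated by another pure strategy of the same player, so the elimination stops.
Surviving strategies — General Rowe: {C}; General Cole: {P3}.

P3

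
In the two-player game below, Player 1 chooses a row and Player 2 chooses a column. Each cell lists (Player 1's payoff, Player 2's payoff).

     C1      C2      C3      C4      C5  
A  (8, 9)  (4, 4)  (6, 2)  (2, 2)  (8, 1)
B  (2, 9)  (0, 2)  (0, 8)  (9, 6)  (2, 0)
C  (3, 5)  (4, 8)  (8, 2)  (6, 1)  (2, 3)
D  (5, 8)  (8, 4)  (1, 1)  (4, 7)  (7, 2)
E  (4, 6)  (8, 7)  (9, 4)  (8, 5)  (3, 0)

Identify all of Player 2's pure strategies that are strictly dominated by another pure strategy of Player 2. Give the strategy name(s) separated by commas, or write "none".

C1 is not dominated — it holds its own against C2 at A (9>4); C3 at A (9>2); C4 at A (9>2); C5 at A (9>1).
C2: no other strategy beats it everywhere (C1 at C (8>5); C3 at A (4>2); C4 at A (4>2); C5 at A (4>1)).
C1 strictly dominates C3 — A: 9>2, B: 9>8, C: 5>2, D: 8>1, E: 6>4.
C1 strictly dominates C4 — A: 9>2, B: 9>6, C: 5>1, D: 8>7, E: 6>5.
C1 strictly dominates C5 — A: 9>1, B: 9>0, C: 5>3, D: 8>2, E: 6>0.

C3, C4, C5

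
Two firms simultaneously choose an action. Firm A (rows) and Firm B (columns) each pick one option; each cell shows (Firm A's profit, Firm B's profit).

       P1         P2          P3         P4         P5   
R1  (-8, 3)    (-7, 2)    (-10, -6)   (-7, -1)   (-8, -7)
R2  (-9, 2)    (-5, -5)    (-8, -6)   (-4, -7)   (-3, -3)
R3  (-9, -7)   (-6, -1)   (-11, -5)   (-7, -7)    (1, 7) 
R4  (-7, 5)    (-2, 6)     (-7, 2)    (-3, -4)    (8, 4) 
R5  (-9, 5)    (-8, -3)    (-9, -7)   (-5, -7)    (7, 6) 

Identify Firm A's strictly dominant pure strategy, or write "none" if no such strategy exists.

R4

R4 vs R1: P1: -7>-8, P2: -2>-7, P3: -7>-10, P4: -3>-7, P5: 8>-8.
R4 vs R2: P1: -7>-9, P2: -2>-5, P3: -7>-8, P4: -3>-4, P5: 8>-3.
R4 vs R3: P1: -7>-9, P2: -2>-6, P3: -7>-11, P4: -3>-7, P5: 8>1.
R4 vs R5: P1: -7>-9, P2: -2>-8, P3: -7>-9, P4: -3>-5, P5: 8>7.
R4 strictly beats every other strategy against every opponent action, so it is strictly dominant.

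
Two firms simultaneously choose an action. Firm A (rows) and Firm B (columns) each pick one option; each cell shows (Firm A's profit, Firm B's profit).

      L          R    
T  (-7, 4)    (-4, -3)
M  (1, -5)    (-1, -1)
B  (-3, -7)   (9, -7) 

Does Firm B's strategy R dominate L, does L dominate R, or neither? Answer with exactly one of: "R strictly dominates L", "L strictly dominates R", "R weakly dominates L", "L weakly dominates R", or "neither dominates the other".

Compare R to L across each opponent action: T: -3<4, M: -1>-5, B: -7=-7.
R does better at M but worse at T; neither strategy dominates the other.

neither dominates the other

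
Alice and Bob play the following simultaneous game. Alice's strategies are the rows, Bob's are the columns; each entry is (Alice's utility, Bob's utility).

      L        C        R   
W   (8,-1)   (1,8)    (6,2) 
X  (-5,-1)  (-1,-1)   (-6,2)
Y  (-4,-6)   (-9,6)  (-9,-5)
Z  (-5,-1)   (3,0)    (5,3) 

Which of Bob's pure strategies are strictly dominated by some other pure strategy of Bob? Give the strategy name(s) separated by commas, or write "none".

L is strictly dominated by R (W: 2>-1, X: 2>-1, Y: -5>-6, Z: 3>-1).
C is not dominated — it holds its own against L at W (8>-1); R at W (8>2).
R is not dominated — it holds its own against L at W (2>-1); C at X (2>-1).

L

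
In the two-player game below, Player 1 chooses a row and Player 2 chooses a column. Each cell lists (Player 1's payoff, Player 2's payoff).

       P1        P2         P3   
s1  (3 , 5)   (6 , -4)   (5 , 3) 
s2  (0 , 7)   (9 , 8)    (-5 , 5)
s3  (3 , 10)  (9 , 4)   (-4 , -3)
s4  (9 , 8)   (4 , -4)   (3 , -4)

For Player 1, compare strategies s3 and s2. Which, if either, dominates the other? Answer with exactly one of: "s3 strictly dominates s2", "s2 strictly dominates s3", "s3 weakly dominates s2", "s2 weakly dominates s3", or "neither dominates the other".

s3 weakly dominates s2

s3's payoffs vs s2's, by Player 2's action — P1: 3>0, P2: 9=9, P3: -4>-5.
s3 is at least as good everywhere and strictly better somewhere (tied only at P2), so s3 weakly but not strictly dominates s2.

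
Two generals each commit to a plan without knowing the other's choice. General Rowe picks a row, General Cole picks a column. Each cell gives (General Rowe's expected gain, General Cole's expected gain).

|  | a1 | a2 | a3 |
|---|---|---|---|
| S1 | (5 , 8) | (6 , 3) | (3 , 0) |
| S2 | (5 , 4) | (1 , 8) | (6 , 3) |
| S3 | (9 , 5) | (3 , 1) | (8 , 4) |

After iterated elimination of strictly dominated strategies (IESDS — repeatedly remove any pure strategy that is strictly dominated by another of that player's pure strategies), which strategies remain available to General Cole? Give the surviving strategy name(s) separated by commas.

For General Rowe, S3 strictly dominates S2 on the remaining columns (a1: 9>5, a2: 3>1, a3: 8>6); eliminate S2.
Column a2 is eliminated: a1 beats it against every remaining row (S1: 8>3, S3: 5>1).
For General Rowe, S3 strictly dominates S1 on the remaining columns (a1: 9>5, a3: 8>3); eliminate S1.
For General Cole, a1 strictly dominates a3 on the remaining rows (S3: 5>4); eliminate a3.
Among the remaining strategies, none is strictly dominated by another pure strategy of the same player, so the elimination stops.
Surviving strategies — General Rowe: {S3}; General Cole: {a1}.

a1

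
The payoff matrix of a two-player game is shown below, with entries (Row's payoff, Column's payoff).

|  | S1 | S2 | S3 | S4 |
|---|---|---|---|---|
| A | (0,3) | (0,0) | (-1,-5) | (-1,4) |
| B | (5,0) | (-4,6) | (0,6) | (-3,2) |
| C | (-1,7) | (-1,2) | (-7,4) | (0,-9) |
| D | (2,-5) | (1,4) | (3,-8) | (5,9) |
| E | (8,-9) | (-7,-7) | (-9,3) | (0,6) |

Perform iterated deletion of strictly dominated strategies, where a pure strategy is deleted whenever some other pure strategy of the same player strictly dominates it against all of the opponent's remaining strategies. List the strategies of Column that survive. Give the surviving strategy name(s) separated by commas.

S4

For Row, D strictly dominates A on the remaining columns (S1: 2>0, S2: 1>0, S3: 3>-1, S4: 5>-1); eliminate A.
Row C is eliminated: D beats it against every remaining column (S1: 2>-1, S2: 1>-1, S3: 3>-7, S4: 5>0).
For Column, S2 strictly dominates S1 on the remaining rows (B: 6>0, D: 4>-5, E: -7>-9); eliminate S1.
Row's strategy B is strictly dominated by D (S2: 1>-4, S3: 3>0, S4: 5>-3) and is removed.
Row E is eliminated: D beats it against every remaining column (S2: 1>-7, S3: 3>-9, S4: 5>0).
Column's strategy S2 is strictly dominated by S4 (D: 9>4) and is removed.
Column S3 is eliminated: S4 beats it against every remaining row (D: 9>-8).
Among the remaining strategies, none is strictly dominated by another pure strategy of the same player, so the elimination stops.
Surviving strategies — Row: {D}; Column: {S4}.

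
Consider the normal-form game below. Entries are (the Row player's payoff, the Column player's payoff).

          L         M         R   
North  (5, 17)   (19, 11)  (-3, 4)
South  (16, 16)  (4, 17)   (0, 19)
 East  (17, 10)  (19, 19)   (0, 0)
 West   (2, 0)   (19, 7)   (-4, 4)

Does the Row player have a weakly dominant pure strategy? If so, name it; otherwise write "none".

East vs North: L: 17>5, M: 19=19, R: 0>-3.
East vs South: L: 17>16, M: 19>4, R: 0=0.
East vs West: L: 17>2, M: 19=19, R: 0>-4.
East is at least as good as every other strategy against every opponent action, so it is weakly dominant.

East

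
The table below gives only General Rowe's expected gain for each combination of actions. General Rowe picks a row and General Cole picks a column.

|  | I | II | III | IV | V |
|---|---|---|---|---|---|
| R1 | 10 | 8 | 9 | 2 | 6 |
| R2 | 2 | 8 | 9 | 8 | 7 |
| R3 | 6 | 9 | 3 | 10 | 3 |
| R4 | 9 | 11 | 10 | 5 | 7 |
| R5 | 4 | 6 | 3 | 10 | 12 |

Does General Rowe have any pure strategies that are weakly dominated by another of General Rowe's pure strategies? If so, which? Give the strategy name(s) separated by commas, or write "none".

R1: no other strategy beats it everywhere (R2 at I (10>2); R3 at I (10>6); R4 at I (10>9); R5 at I (10>4)).
Nothing dominates R2: R1 at IV (8>2); R3 at III (9>3); R4 at IV (8>5); R5 at II (8>6).
R3 is not dominated — it holds its own against R1 at II (9>8); R2 at I (6>2); R4 at IV (10>5); R5 at I (6>4).
R4 is not dominated — it holds its own against R1 at II (11>8); R2 at I (9>2); R3 at I (9>6); R5 at I (9>4).
Nothing dominates R5: R1 at IV (10>2); R2 at I (4>2); R3 at V (12>3); R4 at IV (10>5).

none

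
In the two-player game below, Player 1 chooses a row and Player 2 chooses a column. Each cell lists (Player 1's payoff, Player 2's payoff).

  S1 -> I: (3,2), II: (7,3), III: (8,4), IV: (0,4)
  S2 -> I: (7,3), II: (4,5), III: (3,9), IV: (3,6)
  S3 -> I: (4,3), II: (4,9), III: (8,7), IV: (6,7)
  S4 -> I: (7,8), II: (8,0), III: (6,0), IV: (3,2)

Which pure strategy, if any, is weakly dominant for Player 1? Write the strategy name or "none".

none

S1 fails to dominate S2 at I (3<7).
S2 fails to dominate S1 at II (4<7).
S3 fails to dominate S1 at II (4<7).
S4 fails to dominate S1 at III (6<8).
No single strategy dominates all the others.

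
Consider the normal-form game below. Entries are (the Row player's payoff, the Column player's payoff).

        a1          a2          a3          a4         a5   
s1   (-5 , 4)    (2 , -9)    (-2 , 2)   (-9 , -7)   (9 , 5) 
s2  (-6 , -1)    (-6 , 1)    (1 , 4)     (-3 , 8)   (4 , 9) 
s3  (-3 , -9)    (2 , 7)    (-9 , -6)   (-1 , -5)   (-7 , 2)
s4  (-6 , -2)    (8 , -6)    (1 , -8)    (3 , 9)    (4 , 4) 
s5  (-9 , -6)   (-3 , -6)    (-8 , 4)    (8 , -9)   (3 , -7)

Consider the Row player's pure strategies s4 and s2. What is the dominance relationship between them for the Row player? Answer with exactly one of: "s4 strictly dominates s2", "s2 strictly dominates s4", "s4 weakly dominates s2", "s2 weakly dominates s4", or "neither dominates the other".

s4 weakly dominates s2

s4's payoffs vs s2's, by the Column player's action — a1: -6=-6, a2: 8>-6, a3: 1=1, a4: 3>-3, a5: 4=4.
s4 is at least as good everywhere and strictly better somewhere (tied only at a1, a3, a5), so s4 weakly but not strictly dominates s2.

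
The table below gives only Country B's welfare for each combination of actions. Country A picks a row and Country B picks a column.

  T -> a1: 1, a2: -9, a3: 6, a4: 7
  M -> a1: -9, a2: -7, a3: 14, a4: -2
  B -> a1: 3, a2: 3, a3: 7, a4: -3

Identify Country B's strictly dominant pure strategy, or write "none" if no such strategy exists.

a1 fails to dominate a2 at M (-9<-7).
a2 fails to dominate a1 at T (-9<1).
a3 fails to dominate a4 at T (6<7).
a4 fails to dominate a1 at B (-3<3).
No single strategy dominates all the others.

none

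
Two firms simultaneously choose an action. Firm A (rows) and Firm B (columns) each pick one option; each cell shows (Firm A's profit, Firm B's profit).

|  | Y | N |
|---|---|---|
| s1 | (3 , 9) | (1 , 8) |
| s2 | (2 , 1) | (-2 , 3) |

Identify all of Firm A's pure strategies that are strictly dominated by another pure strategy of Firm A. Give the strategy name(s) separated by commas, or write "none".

Nothing dominates s1: s2 at Y (3>2).
s2: dominated, since s1 does at least as well everywhere (Y: 3>2, N: 1>-2).

s2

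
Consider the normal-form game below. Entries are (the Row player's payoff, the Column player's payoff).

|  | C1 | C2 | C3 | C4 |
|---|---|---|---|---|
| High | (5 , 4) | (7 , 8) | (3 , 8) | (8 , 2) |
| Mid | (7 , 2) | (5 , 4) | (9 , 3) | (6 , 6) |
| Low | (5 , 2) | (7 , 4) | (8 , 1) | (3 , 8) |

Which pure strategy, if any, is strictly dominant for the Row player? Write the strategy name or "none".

High fails to dominate Mid at C1 (5<7).
Mid fails to dominate High at C2 (5<7).
Low fails to dominate High at C1 (5=5).
No single strategy dominates all the others.

none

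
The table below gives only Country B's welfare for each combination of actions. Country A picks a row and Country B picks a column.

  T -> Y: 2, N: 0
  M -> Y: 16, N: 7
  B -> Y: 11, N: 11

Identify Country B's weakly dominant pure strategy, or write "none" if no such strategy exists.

Y vs N: T: 2>0, M: 16>7, B: 11=11.
Y is at least as good as every other strategy against every opponent action, so it is weakly dominant.

Y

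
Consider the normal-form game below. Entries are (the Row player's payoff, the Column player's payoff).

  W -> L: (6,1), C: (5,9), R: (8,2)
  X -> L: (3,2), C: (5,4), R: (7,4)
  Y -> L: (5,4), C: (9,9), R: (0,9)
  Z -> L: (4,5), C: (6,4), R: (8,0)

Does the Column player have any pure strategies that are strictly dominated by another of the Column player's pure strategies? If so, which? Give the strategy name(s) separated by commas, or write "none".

none

Nothing dominates L: C at Z (5>4); R at Z (5>0).
C: no other strategy beats it everywhere (L at W (9>1); R at W (9>2)).
R is not dominated — it holds its own against L at W (2>1); C at X (4=4).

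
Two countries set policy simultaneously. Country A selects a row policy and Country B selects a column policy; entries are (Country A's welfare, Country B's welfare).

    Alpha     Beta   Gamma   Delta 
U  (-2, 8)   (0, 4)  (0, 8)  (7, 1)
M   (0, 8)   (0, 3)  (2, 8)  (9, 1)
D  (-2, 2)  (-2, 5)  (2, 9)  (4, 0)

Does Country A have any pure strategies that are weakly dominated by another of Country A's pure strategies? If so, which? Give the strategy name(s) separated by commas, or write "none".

U, D

M weakly dominates U — Alpha: 0>-2, Beta: 0=0, Gamma: 2>0, Delta: 9>7.
M is not dominated — it holds its own against U at Alpha (0>-2); D at Alpha (0>-2).
D: dominated, since M does at least as well everywhere (Alpha: 0>-2, Beta: 0>-2, Gamma: 2=2, Delta: 9>4).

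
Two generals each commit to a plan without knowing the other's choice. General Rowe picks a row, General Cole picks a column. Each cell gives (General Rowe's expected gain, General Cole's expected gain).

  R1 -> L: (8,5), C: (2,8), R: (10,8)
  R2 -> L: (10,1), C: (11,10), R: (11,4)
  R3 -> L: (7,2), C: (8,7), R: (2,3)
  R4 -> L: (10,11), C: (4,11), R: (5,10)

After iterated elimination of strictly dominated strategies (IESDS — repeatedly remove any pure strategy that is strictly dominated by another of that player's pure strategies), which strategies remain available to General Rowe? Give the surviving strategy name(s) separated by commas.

Row R1 is eliminated: R2 beats it against every remaining column (L: 10>8, C: 11>2, R: 11>10).
Row R3 is eliminated: R2 beats it against every remaining column (L: 10>7, C: 11>8, R: 11>2).
General Cole's strategy R is strictly dominated by C (R2: 10>4, R4: 11>10) and is removed.
Among the remaining strategies, none is strictly dominated by another pure strategy of the same player, so the elimination stops.
Surviving strategies — General Rowe: {R2, R4}; General Cole: {L, C}.

R2, R4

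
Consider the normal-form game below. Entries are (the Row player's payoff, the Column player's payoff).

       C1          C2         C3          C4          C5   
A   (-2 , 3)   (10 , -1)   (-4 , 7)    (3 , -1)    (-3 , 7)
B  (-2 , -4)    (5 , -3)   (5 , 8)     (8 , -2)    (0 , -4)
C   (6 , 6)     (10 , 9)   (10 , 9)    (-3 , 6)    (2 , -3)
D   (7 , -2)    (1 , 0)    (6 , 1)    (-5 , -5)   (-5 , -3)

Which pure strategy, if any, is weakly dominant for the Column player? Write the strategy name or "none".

C3

C3 vs C1: A: 7>3, B: 8>-4, C: 9>6, D: 1>-2.
C3 vs C2: A: 7>-1, B: 8>-3, C: 9=9, D: 1>0.
C3 vs C4: A: 7>-1, B: 8>-2, C: 9>6, D: 1>-5.
C3 vs C5: A: 7=7, B: 8>-4, C: 9>-3, D: 1>-3.
C3 is at least as good as every other strategy against every opponent action, so it is weakly dominant.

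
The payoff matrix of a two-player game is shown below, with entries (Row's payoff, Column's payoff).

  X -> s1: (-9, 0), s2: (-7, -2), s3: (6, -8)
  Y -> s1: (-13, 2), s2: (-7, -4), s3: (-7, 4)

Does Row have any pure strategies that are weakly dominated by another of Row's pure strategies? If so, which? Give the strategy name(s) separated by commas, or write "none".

Y

X is not dominated — it holds its own against Y at s1 (-9>-13).
Y: dominated, since X does at least as well everywhere (s1: -9>-13, s2: -7=-7, s3: 6>-7).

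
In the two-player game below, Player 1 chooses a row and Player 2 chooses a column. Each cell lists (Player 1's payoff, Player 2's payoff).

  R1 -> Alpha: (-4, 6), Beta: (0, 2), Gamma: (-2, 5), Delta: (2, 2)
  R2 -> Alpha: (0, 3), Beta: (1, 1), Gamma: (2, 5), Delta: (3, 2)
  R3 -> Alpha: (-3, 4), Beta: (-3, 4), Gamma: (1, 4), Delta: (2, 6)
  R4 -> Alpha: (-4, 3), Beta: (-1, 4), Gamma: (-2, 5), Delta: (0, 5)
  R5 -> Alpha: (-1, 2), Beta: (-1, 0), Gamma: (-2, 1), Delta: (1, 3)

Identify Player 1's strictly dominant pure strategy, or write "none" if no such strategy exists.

R2 vs R1: Alpha: 0>-4, Beta: 1>0, Gamma: 2>-2, Delta: 3>2.
R2 vs R3: Alpha: 0>-3, Beta: 1>-3, Gamma: 2>1, Delta: 3>2.
R2 vs R4: Alpha: 0>-4, Beta: 1>-1, Gamma: 2>-2, Delta: 3>0.
R2 vs R5: Alpha: 0>-1, Beta: 1>-1, Gamma: 2>-2, Delta: 3>1.
R2 strictly beats every other strategy against every opponent action, so it is strictly dominant.

R2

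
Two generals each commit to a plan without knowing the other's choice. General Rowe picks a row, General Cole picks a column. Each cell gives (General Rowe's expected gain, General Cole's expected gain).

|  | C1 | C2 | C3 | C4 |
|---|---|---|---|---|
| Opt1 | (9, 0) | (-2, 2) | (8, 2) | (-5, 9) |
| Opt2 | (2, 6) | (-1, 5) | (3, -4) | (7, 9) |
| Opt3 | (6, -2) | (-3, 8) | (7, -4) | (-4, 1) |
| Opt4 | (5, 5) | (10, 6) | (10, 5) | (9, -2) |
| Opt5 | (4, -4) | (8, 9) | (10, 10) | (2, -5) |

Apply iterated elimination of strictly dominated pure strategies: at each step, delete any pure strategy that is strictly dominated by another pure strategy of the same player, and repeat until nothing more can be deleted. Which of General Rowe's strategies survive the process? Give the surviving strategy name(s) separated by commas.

Opt4, Opt5

For General Rowe, Opt4 strictly dominates Opt2 on the remaining columns (C1: 5>2, C2: 10>-1, C3: 10>3, C4: 9>7); eliminate Opt2.
General Cole's strategy C1 is strictly dominated by C2 (Opt1: 2>0, Opt3: 8>-2, Opt4: 6>5, Opt5: 9>-4) and is removed.
Row Opt1 is eliminated: Opt4 beats it against every remaining column (C2: 10>-2, C3: 10>8, C4: 9>-5).
Row Opt3 is eliminated: Opt4 beats it against every remaining column (C2: 10>-3, C3: 10>7, C4: 9>-4).
For General Cole, C2 strictly dominates C4 on the remaining rows (Opt4: 6>-2, Opt5: 9>-5); eliminate C4.
Among the remaining strategies, none is strictly dominated by another pure strategy of the same player, so the elimination stops.
Surviving strategies — General Rowe: {Opt4, Opt5}; General Cole: {C2, C3}.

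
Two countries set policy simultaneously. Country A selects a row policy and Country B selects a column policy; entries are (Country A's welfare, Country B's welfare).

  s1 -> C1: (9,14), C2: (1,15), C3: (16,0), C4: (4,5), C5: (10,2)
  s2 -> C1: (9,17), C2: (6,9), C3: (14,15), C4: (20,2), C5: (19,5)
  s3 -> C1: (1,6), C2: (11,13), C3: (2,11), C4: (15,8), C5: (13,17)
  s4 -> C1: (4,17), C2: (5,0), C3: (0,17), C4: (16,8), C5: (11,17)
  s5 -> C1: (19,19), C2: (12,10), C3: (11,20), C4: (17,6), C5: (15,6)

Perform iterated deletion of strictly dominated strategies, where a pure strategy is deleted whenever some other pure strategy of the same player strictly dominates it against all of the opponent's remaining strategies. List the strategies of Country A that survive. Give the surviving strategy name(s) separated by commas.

s1, s2, s5

Country A's strategy s3 is strictly dominated by s5 (C1: 19>1, C2: 12>11, C3: 11>2, C4: 17>15, C5: 15>13) and is removed.
Country A's strategy s4 is strictly dominated by s2 (C1: 9>4, C2: 6>5, C3: 14>0, C4: 20>16, C5: 19>11) and is removed.
Country B's strategy C4 is strictly dominated by C1 (s1: 14>5, s2: 17>2, s5: 19>6) and is removed.
Country B's strategy C5 is strictly dominated by C1 (s1: 14>2, s2: 17>5, s5: 19>6) and is removed.
Among the remaining strategies, none is strictly dominated by another pure strategy of the same player, so the elimination stops.
Surviving strategies — Country A: {s1, s2, s5}; Country B: {C1, C2, C3}.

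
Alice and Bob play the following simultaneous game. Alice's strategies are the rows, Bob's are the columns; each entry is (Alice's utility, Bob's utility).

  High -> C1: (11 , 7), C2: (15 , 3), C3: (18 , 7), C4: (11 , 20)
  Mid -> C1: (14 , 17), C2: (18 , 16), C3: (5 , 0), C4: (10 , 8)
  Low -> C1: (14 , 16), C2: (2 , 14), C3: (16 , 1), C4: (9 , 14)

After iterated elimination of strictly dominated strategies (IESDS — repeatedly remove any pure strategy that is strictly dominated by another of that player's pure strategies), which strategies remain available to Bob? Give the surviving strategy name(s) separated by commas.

C1, C4

Column C2 is eliminated: C1 beats it against every remaining row (High: 7>3, Mid: 17>16, Low: 16>14).
Column C3 is eliminated: C4 beats it against every remaining row (High: 20>7, Mid: 8>0, Low: 14>1).
Among the remaining strategies, none is strictly dominated by another pure strategy of the same player, so the elimination stops.
Surviving strategies — Alice: {High, Mid, Low}; Bob: {C1, C4}.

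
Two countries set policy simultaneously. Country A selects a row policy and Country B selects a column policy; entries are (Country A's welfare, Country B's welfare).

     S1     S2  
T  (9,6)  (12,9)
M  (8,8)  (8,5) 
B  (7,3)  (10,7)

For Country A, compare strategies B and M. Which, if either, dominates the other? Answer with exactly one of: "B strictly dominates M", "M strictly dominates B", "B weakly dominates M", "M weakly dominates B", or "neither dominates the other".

neither dominates the other

B's payoffs vs M's, by Country B's action — S1: 7<8, S2: 10>8.
B does better at S2 but worse at S1; neither strategy dominates the other.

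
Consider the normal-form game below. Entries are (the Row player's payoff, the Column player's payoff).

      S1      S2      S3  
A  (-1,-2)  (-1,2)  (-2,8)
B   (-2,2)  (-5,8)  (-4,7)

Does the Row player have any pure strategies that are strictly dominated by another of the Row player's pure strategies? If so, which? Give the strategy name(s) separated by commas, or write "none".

Nothing dominates A: B at S1 (-1>-2).
B is strictly dominated by A (S1: -1>-2, S2: -1>-5, S3: -2>-4).

B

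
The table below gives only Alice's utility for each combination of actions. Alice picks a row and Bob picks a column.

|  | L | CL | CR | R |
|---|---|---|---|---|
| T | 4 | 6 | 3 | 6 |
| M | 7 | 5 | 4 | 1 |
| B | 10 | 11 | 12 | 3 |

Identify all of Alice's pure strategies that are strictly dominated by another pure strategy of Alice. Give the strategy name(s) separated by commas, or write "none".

Nothing dominates T: M at CL (6>5); B at R (6>3).
M: dominated, since B does at least as well everywhere (L: 10>7, CL: 11>5, CR: 12>4, R: 3>1).
B: no other strategy beats it everywhere (T at L (10>4); M at L (10>7)).

M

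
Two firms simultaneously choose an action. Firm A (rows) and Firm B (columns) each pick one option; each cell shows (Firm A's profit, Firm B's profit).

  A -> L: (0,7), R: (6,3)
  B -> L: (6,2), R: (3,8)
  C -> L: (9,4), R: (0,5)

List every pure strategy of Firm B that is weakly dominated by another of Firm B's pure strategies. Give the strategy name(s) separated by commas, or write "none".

none

Nothing dominates L: R at A (7>3).
R: no other strategy beats it everywhere (L at B (8>2)).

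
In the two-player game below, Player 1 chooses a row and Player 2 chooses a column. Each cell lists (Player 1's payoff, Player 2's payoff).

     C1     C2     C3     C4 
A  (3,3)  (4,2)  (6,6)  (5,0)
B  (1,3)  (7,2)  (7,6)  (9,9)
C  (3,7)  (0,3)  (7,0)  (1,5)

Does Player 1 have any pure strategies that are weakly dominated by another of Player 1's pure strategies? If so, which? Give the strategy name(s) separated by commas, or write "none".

none

Nothing dominates A: B at C1 (3>1); C at C2 (4>0).
B is not dominated — it holds its own against A at C2 (7>4); C at C2 (7>0).
Nothing dominates C: A at C3 (7>6); B at C1 (3>1).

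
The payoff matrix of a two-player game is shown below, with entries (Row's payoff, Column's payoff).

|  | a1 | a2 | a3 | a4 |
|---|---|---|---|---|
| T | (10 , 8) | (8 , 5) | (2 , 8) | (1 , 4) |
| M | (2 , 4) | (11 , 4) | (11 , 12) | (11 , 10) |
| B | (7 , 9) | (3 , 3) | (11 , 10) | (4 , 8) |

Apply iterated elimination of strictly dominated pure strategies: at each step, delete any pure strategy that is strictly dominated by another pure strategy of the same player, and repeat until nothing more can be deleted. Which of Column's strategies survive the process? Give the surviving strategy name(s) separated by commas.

For Column, a3 strictly dominates a2 on the remaining rows (T: 8>5, M: 12>4, B: 10>3); eliminate a2.
For Column, a3 strictly dominates a4 on the remaining rows (T: 8>4, M: 12>10, B: 10>8); eliminate a4.
Among the remaining strategies, none is strictly dominated by another pure strategy of the same player, so the elimination stops.
Surviving strategies — Row: {T, M, B}; Column: {a1, a3}.

a1, a3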